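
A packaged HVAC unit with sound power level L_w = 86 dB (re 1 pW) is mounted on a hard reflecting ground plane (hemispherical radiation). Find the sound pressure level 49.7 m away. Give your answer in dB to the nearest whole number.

44 dB

Free-field hemispherical radiation: L_p = L_w − 10·log₁₀(2π·r²), r = 49.7 m.
2π·r² = 1.552e+04 m², 10·log₁₀ of that is 41.909 dB.
L_p = 86 − 41.909 = 44.09 dB.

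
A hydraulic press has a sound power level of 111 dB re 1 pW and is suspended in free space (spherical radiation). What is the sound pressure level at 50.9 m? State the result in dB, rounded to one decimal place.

65.9 dB

L_p = L_w − 10·log₁₀(4π·r²) with r = 50.9 m.
4π·r² = 3.256e+04 m², 10·log₁₀ of that is 45.126 dB.
L_p = 111 − 45.126 = 65.87 dB.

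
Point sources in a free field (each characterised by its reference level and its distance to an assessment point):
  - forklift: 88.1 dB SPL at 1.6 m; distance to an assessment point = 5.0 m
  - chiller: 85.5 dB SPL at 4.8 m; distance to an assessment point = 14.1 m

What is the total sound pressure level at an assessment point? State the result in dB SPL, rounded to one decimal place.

Apply inverse-square spreading to bring every level to the receiver, then sum 10^(L/10).
forklift: 88.1 − 20·log₁₀(5.0/1.6) = 88.1 − 9.90 = 78.20 dB SPL.
chiller: 85.5 − 20·log₁₀(14.1/4.8) = 85.5 − 9.36 = 76.14 dB SPL.
Σ 10^(L/10) = 1.072e+08 → L_total = 10·log₁₀(1.072e+08) = 80.30 dB SPL.

80.3 dB SPL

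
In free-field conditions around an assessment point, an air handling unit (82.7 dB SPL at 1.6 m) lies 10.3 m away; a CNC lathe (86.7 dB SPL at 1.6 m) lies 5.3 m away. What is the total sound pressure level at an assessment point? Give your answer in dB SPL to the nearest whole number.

First find each source's level at the receiver (point-source: −20·log₁₀(r/r_ref)), then combine on an intensity basis.
air handling unit: 82.7 − 20·log₁₀(10.3/1.6) = 82.7 − 16.17 = 66.53 dB SPL.
CNC lathe: 86.7 − 20·log₁₀(5.3/1.6) = 86.7 − 10.40 = 76.30 dB SPL.
Σ 10^(L/10) = 4.712e+07 → L_total = 10·log₁₀(4.712e+07) = 76.73 dB SPL.

77 dB SPL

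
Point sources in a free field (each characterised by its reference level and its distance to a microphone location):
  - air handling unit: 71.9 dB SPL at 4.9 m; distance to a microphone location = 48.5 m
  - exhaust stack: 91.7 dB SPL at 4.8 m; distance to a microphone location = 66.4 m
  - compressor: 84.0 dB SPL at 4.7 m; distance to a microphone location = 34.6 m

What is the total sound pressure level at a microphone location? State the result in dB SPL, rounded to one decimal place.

71.0 dB SPL

Propagate each source to the receiver with L = L_ref − 20·log₁₀(r/r_ref), then add intensities.
air handling unit: 71.9 − 20·log₁₀(48.5/4.9) = 71.9 − 19.91 = 51.99 dB SPL.
exhaust stack: 91.7 − 20·log₁₀(66.4/4.8) = 91.7 − 22.82 = 68.88 dB SPL.
compressor: 84.0 − 20·log₁₀(34.6/4.7) = 84.0 − 17.34 = 66.66 dB SPL.
Σ 10^(L/10) = 1.252e+07 → L_total = 10·log₁₀(1.252e+07) = 70.98 dB SPL.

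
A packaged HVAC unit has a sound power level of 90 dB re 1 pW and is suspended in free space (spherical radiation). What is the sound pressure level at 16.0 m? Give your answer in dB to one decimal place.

L_p = L_w − 10·log₁₀(4π·r²) with r = 16.0 m.
4π·r² = 3217 m², 10·log₁₀ of that is 35.074 dB.
L_p = 90 − 35.074 = 54.93 dB.

54.9 dB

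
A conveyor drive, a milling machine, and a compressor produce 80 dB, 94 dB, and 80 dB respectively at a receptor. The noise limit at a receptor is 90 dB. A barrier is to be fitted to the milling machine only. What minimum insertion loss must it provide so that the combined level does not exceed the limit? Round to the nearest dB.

Everything except the milling machine sums to 10^(80/10) + 10^(80/10) = 2.000e+08 in linear terms, 83.01 dB.
To meet 90 dB overall, the treated milling machine may contribute at most 10^(90/10) − 2.000e+08 = 8.000e+08, i.e. 89.03 dB.
Required insertion loss = 94 − 89.03 = 4.97 dB.

5 dB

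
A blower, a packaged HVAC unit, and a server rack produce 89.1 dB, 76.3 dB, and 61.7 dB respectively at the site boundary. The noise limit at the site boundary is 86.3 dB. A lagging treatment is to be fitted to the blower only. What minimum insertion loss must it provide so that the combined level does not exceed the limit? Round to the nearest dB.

3 dB

Fixed contribution from the other sources: Σ 10^(L/10) = 10^(76.3/10) + 10^(61.7/10) = 4.414e+07 (76.45 dB).
The limit corresponds to 10^(86.3/10) = 4.266e+08; subtracting the fixed part leaves 3.824e+08 for the blower, i.e. 85.83 dB.
So the blower must be reduced from 89.1 to 85.83 dB: IL = 3.27 dB.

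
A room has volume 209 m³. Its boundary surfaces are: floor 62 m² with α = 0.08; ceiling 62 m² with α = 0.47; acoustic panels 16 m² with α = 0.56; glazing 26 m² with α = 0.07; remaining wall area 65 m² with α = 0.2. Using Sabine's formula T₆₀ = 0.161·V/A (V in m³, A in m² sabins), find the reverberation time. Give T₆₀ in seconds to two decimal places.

Summing Sᵢαᵢ: 62·0.08 + 62·0.47 + 16·0.56 + 26·0.07 + 65·0.2 = 57.88 m².
T₆₀ = 0.161 × 209 / 57.88 = 0.581 s.

0.58 s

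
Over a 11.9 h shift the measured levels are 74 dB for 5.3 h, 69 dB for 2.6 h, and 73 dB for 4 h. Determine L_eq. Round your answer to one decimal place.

72.9 dB

Weight each interval's intensity by its duration and average over T = 11.9 h:
Σ tᵢ·10^(Lᵢ/10) = 5.3·10^(74/10) + 2.6·10^(69/10) + 4·10^(73/10) = 2.336e+08.
L_eq = 10·log₁₀(2.336e+08/11.9) = 72.93 dB.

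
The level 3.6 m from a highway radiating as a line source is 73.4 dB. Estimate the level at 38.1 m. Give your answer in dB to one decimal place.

63.2 dB

For a line source, L₂ = L₁ − 10·log₁₀(r₂/r₁).
L₂ = 73.4 − 10·log₁₀(38.1/3.6) = 73.4 − 10.246 = 63.15 dB.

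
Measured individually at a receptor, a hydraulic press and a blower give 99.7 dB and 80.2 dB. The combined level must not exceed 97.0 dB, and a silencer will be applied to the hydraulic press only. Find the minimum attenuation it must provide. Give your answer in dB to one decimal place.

2.8 dB

Fixed contribution from the other source: Σ 10^(L/10) = 10^(80.2/10) = 1.047e+08 (80.20 dB).
To meet 97.0 dB overall, the treated hydraulic press may contribute at most 10^(97.0/10) − 1.047e+08 = 4.907e+09, i.e. 96.91 dB.
Required insertion loss = 99.7 − 96.91 = 2.79 dB.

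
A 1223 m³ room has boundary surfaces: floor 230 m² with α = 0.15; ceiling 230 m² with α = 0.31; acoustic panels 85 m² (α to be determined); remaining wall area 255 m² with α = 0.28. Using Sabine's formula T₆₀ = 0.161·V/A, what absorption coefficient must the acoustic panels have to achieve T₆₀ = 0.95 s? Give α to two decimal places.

From T₆₀ = 0.161·V/A, the target T₆₀ = 0.95 s needs A = 0.161·1223/0.95 = 207.27 m².
Absorption from the other surfaces = 230·0.15 + 230·0.31 + 255·0.28 = 177.20 m², so the acoustic panels must supply 30.07 m² over 85 m².
α = 30.07/85 = 0.354.

0.35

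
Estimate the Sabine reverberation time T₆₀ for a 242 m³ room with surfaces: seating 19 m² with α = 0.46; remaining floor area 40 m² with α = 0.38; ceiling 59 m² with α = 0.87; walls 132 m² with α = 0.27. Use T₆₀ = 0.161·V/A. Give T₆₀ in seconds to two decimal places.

0.35 s

A = Σ Sᵢαᵢ = 19·0.46 + 40·0.38 + 59·0.87 + 132·0.27 = 110.91 m².
T₆₀ = 0.161·V/A = 0.161·242/110.91 = 0.351 s.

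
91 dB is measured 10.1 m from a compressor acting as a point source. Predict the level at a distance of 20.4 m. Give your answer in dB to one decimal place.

84.9 dB

Spherical spreading from a point source gives a 20·log₁₀(r₂/r₁) drop.
L₂ = 91 − 20·log₁₀(20.4/10.1) = 91 − 6.106 = 84.89 dB.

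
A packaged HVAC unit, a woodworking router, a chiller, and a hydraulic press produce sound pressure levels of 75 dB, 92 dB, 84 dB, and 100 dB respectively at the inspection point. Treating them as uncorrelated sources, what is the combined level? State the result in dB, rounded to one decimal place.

For uncorrelated sources the intensities add, so convert each level to linear form, sum, and take 10·log₁₀ of the total.
Σ 10^(L/10) = 10^(75/10) + 10^(92/10) + 10^(84/10) + 10^(100/10) = 1.187e+10.
L_total = 10·log₁₀(1.187e+10) = 100.74 dB.

100.7 dB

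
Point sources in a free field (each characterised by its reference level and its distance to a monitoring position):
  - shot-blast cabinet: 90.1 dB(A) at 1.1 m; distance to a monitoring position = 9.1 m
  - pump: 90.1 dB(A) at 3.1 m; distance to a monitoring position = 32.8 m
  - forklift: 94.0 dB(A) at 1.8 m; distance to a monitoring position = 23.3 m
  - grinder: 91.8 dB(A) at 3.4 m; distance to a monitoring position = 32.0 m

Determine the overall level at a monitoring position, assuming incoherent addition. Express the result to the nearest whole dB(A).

77 dB(A)

Apply inverse-square spreading to bring every level to the receiver, then sum 10^(L/10).
shot-blast cabinet: 90.1 − 20·log₁₀(9.1/1.1) = 90.1 − 18.35 = 71.75 dB(A).
pump: 90.1 − 20·log₁₀(32.8/3.1) = 90.1 − 20.49 = 69.61 dB(A).
forklift: 94.0 − 20·log₁₀(23.3/1.8) = 94.0 − 22.24 = 71.76 dB(A).
grinder: 91.8 − 20·log₁₀(32.0/3.4) = 91.8 − 19.47 = 72.33 dB(A).
Σ 10^(L/10) = 5.617e+07 → L_total = 10·log₁₀(5.617e+07) = 77.50 dB(A).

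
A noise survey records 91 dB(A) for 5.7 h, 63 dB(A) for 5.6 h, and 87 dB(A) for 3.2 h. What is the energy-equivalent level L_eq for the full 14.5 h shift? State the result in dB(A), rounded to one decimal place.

The energy average is taken in the linear domain: L_eq = 10·log₁₀[(Σ tᵢ·10^(Lᵢ/10))/T], T = 14.5 h.
Σ tᵢ·10^(Lᵢ/10) = 5.7·10^(91/10) + 5.6·10^(63/10) + 3.2·10^(87/10) = 8.791e+09.
L_eq = 10·log₁₀(8.791e+09/14.5) = 87.83 dB(A).

87.8 dB(A)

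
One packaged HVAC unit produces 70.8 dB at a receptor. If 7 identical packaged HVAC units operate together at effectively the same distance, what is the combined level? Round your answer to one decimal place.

79.3 dB

N identical incoherent sources raise the level by 10·log₁₀ N.
L_total = 70.8 + 10·log₁₀(7) = 70.8 + 8.451 = 79.25 dB.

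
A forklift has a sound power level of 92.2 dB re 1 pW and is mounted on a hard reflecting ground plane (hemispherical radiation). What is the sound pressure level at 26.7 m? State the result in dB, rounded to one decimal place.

55.7 dB

The power spreads over a hemisphere of area 2π·r², so L_p = L_w − 10·log₁₀(2π·r²).
2π·r² = 4479 m², 10·log₁₀ of that is 36.512 dB.
L_p = 92.2 − 36.512 = 55.69 dB.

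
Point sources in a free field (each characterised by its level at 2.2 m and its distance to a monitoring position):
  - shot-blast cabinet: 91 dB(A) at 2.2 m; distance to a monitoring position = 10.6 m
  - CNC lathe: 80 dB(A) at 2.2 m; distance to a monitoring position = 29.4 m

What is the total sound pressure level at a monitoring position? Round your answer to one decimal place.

77.4 dB(A)

Apply inverse-square spreading to bring every level to the receiver, then sum 10^(L/10).
shot-blast cabinet: 91 − 20·log₁₀(10.6/2.2) = 91 − 13.66 = 77.34 dB(A).
CNC lathe: 80 − 20·log₁₀(29.4/2.2) = 80 − 22.52 = 57.48 dB(A).
Σ 10^(L/10) = 5.479e+07 → L_total = 10·log₁₀(5.479e+07) = 77.39 dB(A).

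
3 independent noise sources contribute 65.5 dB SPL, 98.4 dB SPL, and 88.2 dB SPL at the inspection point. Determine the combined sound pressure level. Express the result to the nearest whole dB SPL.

99 dB SPL

For uncorrelated sources the intensities add, so convert each level to linear form, sum, and take 10·log₁₀ of the total.
Σ 10^(L/10) = 10^(65.5/10) + 10^(98.4/10) + 10^(88.2/10) = 7.583e+09.
L_total = 10·log₁₀(7.583e+09) = 98.80 dB SPL.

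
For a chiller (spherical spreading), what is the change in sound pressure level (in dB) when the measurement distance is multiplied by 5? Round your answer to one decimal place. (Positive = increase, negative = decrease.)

-14.0 dB

Point-source spreading: ΔL = −20·log₁₀(r₂/r₁).
ΔL = −20·log₁₀(5) = -13.98 dB.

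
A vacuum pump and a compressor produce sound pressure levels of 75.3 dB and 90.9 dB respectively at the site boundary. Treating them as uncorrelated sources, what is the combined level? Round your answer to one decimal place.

91.0 dB

For uncorrelated sources the intensities add, so convert each level to linear form, sum, and take 10·log₁₀ of the total.
Σ 10^(L/10) = 10^(75.3/10) + 10^(90.9/10) = 1.264e+09.
L_total = 10·log₁₀(1.264e+09) = 91.02 dB.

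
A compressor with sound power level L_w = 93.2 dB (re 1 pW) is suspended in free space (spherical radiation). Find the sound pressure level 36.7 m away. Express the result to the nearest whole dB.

The power spreads over a sphere of area 4π·r², so L_p = L_w − 10·log₁₀(4π·r²).
4π·r² = 1.693e+04 m², 10·log₁₀ of that is 42.285 dB.
L_p = 93.2 − 42.285 = 50.91 dB.

51 dB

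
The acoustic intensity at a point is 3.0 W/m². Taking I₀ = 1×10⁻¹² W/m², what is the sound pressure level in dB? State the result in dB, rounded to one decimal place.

I/I₀ = 3.0/10⁻¹² = 3.0×10^12, and L = 10·log₁₀(I/I₀).
L = 10·(0.4771 + 12) = 124.77 dB.

124.8 dB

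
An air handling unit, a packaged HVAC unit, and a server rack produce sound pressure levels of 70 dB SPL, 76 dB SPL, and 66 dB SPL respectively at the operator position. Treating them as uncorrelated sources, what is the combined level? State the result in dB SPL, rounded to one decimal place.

77.3 dB SPL

Incoherent sources combine by intensity addition: L_total = 10·log₁₀(Σ 10^(L_i/10)).
Σ 10^(L/10) = 10^(70/10) + 10^(76/10) + 10^(66/10) = 5.379e+07.
L_total = 10·log₁₀(5.379e+07) = 77.31 dB SPL.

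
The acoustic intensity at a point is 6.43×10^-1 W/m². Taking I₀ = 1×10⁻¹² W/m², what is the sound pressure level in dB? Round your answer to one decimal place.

L = 10·log₁₀(I/I₀) = 10·log₁₀(6.43×10^-1/10⁻¹²) = 10·log₁₀(6.43×10^11).
L = 10·(0.8082 + 11) = 118.08 dB.

118.1 dB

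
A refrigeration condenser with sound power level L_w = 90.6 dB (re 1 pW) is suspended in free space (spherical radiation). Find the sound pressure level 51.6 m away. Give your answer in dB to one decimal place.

Free-field spherical radiation: L_p = L_w − 10·log₁₀(4π·r²), r = 51.6 m.
4π·r² = 3.346e+04 m², 10·log₁₀ of that is 45.245 dB.
L_p = 90.6 − 45.245 = 45.35 dB.

45.4 dB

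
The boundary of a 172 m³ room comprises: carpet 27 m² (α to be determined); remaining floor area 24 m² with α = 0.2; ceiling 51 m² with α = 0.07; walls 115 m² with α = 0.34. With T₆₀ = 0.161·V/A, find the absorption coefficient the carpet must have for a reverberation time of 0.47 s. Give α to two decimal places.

A = 0.161·V/T₆₀ = 0.161·172/0.47 = 58.92 m² sabins.
Absorption from the other surfaces = 24·0.2 + 51·0.07 + 115·0.34 = 47.47 m², so the carpet must supply 11.45 m² over 27 m².
α = 11.45/27 = 0.424.

0.42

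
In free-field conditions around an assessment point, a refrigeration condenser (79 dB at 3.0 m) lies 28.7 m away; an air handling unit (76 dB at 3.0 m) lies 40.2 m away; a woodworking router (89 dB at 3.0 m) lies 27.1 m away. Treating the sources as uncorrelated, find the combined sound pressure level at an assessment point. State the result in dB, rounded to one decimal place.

70.3 dB

Apply inverse-square spreading to bring every level to the receiver, then sum 10^(L/10).
refrigeration condenser: 79 − 20·log₁₀(28.7/3.0) = 79 − 19.62 = 59.38 dB.
air handling unit: 76 − 20·log₁₀(40.2/3.0) = 76 − 22.54 = 53.46 dB.
woodworking router: 89 − 20·log₁₀(27.1/3.0) = 89 − 19.12 = 69.88 dB.
Σ 10^(L/10) = 1.082e+07 → L_total = 10·log₁₀(1.082e+07) = 70.34 dB.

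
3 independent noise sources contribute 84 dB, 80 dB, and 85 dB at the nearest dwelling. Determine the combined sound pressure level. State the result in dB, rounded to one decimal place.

For uncorrelated sources the intensities add, so convert each level to linear form, sum, and take 10·log₁₀ of the total.
Σ 10^(L/10) = 10^(84/10) + 10^(80/10) + 10^(85/10) = 6.674e+08.
L_total = 10·log₁₀(6.674e+08) = 88.24 dB.

88.2 dB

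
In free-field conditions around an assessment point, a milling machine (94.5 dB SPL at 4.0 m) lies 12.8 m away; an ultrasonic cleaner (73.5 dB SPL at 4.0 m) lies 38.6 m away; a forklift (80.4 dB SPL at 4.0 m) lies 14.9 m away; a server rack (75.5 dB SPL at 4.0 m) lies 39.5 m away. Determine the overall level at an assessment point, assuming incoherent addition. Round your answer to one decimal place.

84.5 dB SPL

First find each source's level at the receiver (point-source: −20·log₁₀(r/r_ref)), then combine on an intensity basis.
milling machine: 94.5 − 20·log₁₀(12.8/4.0) = 94.5 − 10.10 = 84.40 dB SPL.
ultrasonic cleaner: 73.5 − 20·log₁₀(38.6/4.0) = 73.5 − 19.69 = 53.81 dB SPL.
forklift: 80.4 − 20·log₁₀(14.9/4.0) = 80.4 − 11.42 = 68.98 dB SPL.
server rack: 75.5 − 20·log₁₀(39.5/4.0) = 75.5 − 19.89 = 55.61 dB SPL.
Σ 10^(L/10) = 2.837e+08 → L_total = 10·log₁₀(2.837e+08) = 84.53 dB SPL.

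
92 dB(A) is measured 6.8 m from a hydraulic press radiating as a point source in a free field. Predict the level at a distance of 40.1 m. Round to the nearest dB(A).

77 dB(A)

For a point source, L₂ = L₁ − 20·log₁₀(r₂/r₁).
L₂ = 92 − 20·log₁₀(40.1/6.8) = 92 − 15.413 = 76.59 dB(A).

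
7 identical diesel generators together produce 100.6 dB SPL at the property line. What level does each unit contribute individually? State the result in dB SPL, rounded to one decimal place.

92.1 dB SPL

Dividing the total intensity by 7 lowers the level by 10·log₁₀ 7 = 8.451 dB: L₁ = 100.6 − 8.451.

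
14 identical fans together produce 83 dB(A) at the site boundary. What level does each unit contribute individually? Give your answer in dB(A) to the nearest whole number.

14 equal contributions raise the level by 10·log₁₀ 14 = 11.461 dB, so each unit alone gives 83 − 11.461.

72 dB(A)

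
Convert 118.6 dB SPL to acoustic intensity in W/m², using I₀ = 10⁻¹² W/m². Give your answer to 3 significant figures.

I = I₀·10^(L/10) = 10⁻¹² × 10^(118.6/10) = 10^(-0.140).

0.724 W/m²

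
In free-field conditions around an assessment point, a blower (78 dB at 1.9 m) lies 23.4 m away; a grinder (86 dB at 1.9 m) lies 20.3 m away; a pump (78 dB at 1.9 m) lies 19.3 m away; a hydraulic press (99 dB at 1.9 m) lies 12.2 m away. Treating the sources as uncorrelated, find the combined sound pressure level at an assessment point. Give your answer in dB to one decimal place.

82.9 dB

First find each source's level at the receiver (point-source: −20·log₁₀(r/r_ref)), then combine on an intensity basis.
blower: 78 − 20·log₁₀(23.4/1.9) = 78 − 21.81 = 56.19 dB.
grinder: 86 − 20·log₁₀(20.3/1.9) = 86 − 20.57 = 65.43 dB.
pump: 78 − 20·log₁₀(19.3/1.9) = 78 − 20.14 = 57.86 dB.
hydraulic press: 99 − 20·log₁₀(12.2/1.9) = 99 − 16.15 = 82.85 dB.
Σ 10^(L/10) = 1.972e+08 → L_total = 10·log₁₀(1.972e+08) = 82.95 dB.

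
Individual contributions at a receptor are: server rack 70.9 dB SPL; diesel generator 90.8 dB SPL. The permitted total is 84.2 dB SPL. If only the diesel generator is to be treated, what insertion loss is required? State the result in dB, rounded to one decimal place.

Everything except the diesel generator sums to 10^(70.9/10) = 1.230e+07 in linear terms, 70.90 dB SPL.
The limit corresponds to 10^(84.2/10) = 2.630e+08; subtracting the fixed part leaves 2.507e+08 for the diesel generator, i.e. 83.99 dB SPL.
So the diesel generator must be reduced from 90.8 to 83.99 dB SPL: IL = 6.81 dB.

6.8 dB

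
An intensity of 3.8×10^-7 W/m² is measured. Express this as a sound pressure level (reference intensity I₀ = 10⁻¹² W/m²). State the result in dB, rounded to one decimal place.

I/I₀ = 3.8×10^-7/10⁻¹² = 3.8×10^5, and L = 10·log₁₀(I/I₀).
L = 10·(0.5798 + 5) = 55.80 dB.

55.8 dB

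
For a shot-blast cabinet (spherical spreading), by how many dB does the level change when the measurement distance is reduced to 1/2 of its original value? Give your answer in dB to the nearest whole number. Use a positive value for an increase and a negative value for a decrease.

+6 dB

A point source loses 6 dB per doubling of distance; generally ΔL = −20·log₁₀(r₂/r₁).
ΔL = −20·log₁₀(0.5) = +6.02 dB.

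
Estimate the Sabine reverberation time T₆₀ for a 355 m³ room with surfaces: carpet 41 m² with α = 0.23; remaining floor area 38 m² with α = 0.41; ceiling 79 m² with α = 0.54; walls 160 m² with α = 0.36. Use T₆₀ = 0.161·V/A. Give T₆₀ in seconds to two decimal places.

Total absorption A = 41·0.23 + 38·0.41 + 79·0.54 + 160·0.36 = 125.27 m² sabins.
T₆₀ = 0.161 × 355 / 125.27 = 0.456 s.

0.46 s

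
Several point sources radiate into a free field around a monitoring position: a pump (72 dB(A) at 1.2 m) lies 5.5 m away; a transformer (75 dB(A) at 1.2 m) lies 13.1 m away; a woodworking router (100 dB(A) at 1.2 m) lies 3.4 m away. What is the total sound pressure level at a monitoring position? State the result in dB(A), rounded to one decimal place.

91.0 dB(A)

Propagate each source to the receiver with L = L_ref − 20·log₁₀(r/r_ref), then add intensities.
pump: 72 − 20·log₁₀(5.5/1.2) = 72 − 13.22 = 58.78 dB(A).
transformer: 75 − 20·log₁₀(13.1/1.2) = 75 − 20.76 = 54.24 dB(A).
woodworking router: 100 − 20·log₁₀(3.4/1.2) = 100 − 9.05 = 90.95 dB(A).
Σ 10^(L/10) = 1.247e+09 → L_total = 10·log₁₀(1.247e+09) = 90.96 dB(A).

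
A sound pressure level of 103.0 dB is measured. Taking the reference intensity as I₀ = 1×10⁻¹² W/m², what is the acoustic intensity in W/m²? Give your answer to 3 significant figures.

I/I₀ = 10^(103.0/10) = 1.995e+10, so I = 1.995e+10 × 10⁻¹² W/m².

0.0200 W/m²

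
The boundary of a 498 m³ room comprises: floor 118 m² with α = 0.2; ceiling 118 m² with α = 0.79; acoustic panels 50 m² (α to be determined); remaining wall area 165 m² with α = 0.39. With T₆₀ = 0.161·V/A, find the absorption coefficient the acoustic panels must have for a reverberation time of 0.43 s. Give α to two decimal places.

0.11

A = 0.161·V/T₆₀ = 0.161·498/0.43 = 186.46 m² sabins.
Absorption from the other surfaces = 118·0.2 + 118·0.79 + 165·0.39 = 181.17 m², so the acoustic panels must supply 5.29 m² over 50 m².
α = 5.29/50 = 0.106.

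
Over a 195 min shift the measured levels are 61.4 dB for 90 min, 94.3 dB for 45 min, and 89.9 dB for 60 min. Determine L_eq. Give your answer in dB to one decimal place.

The energy average is taken in the linear domain: L_eq = 10·log₁₀[(Σ tᵢ·10^(Lᵢ/10))/T], T = 195 min.
Σ tᵢ·10^(Lᵢ/10) = 90·10^(61.4/10) + 45·10^(94.3/10) + 60·10^(89.9/10) = 1.799e+11.
L_eq = 10·log₁₀(1.799e+11/195) = 89.65 dB.

89.6 dB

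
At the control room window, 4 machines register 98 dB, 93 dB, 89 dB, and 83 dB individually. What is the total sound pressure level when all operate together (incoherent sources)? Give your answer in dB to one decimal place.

For uncorrelated sources the intensities add, so convert each level to linear form, sum, and take 10·log₁₀ of the total.
Σ 10^(L/10) = 10^(98/10) + 10^(93/10) + 10^(89/10) + 10^(83/10) = 9.299e+09.
L_total = 10·log₁₀(9.299e+09) = 99.68 dB.

99.7 dB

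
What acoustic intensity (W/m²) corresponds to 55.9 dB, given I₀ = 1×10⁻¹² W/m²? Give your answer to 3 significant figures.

I = I₀·10^(L/10) = 10⁻¹² × 10^(55.9/10) = 10^(-6.410).

3.89e-07 W/m²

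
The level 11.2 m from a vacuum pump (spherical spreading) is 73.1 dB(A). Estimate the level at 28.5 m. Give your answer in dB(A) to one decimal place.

Spherical spreading from a point source gives a 20·log₁₀(r₂/r₁) drop.
L₂ = 73.1 − 20·log₁₀(28.5/11.2) = 73.1 − 8.113 = 64.99 dB(A).

65.0 dB(A)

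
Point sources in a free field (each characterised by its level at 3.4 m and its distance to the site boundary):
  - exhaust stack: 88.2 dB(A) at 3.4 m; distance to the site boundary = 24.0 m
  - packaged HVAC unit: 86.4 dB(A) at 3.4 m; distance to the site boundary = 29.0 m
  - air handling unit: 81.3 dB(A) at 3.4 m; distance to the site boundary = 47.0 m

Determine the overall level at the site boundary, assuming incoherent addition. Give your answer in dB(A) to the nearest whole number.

73 dB(A)

First find each source's level at the receiver (point-source: −20·log₁₀(r/r_ref)), then combine on an intensity basis.
exhaust stack: 88.2 − 20·log₁₀(24.0/3.4) = 88.2 − 16.97 = 71.23 dB(A).
packaged HVAC unit: 86.4 − 20·log₁₀(29.0/3.4) = 86.4 − 18.62 = 67.78 dB(A).
air handling unit: 81.3 − 20·log₁₀(47.0/3.4) = 81.3 − 22.81 = 58.49 dB(A).
Σ 10^(L/10) = 1.997e+07 → L_total = 10·log₁₀(1.997e+07) = 73.00 dB(A).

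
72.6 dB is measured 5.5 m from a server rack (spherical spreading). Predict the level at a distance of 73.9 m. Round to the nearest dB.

Point-source attenuation: ΔL = 20·log₁₀(r₂/r₁) = 20·log₁₀(73.9/5.5) = 22.566 dB.
L₂ = 72.6 − 20·log₁₀(73.9/5.5) = 72.6 − 22.566 = 50.03 dB.

50 dB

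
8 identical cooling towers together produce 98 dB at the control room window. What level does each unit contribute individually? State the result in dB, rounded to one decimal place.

Dividing the total intensity by 8 lowers the level by 10·log₁₀ 8 = 9.031 dB: L₁ = 98 − 9.031.

89.0 dB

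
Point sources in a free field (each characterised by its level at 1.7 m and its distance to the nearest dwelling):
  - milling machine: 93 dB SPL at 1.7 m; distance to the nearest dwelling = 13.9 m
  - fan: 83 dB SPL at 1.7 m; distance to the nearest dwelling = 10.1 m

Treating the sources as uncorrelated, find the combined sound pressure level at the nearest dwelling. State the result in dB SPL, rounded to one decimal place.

75.5 dB SPL

Propagate each source to the receiver with L = L_ref − 20·log₁₀(r/r_ref), then add intensities.
milling machine: 93 − 20·log₁₀(13.9/1.7) = 93 − 18.25 = 74.75 dB SPL.
fan: 83 − 20·log₁₀(10.1/1.7) = 83 − 15.48 = 67.52 dB SPL.
Σ 10^(L/10) = 3.550e+07 → L_total = 10·log₁₀(3.550e+07) = 75.50 dB SPL.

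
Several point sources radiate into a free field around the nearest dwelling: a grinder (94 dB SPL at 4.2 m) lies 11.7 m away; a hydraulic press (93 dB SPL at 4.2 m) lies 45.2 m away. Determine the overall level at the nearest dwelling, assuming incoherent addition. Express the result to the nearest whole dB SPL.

85 dB SPL

First find each source's level at the receiver (point-source: −20·log₁₀(r/r_ref)), then combine on an intensity basis.
grinder: 94 − 20·log₁₀(11.7/4.2) = 94 − 8.90 = 85.10 dB SPL.
hydraulic press: 93 − 20·log₁₀(45.2/4.2) = 93 − 20.64 = 72.36 dB SPL.
Σ 10^(L/10) = 3.409e+08 → L_total = 10·log₁₀(3.409e+08) = 85.33 dB SPL.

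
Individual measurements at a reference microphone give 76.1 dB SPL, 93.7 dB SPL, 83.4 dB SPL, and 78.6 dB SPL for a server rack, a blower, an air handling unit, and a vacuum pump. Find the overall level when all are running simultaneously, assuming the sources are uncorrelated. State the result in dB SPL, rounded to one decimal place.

For uncorrelated sources the intensities add, so convert each level to linear form, sum, and take 10·log₁₀ of the total.
Σ 10^(L/10) = 10^(76.1/10) + 10^(93.7/10) + 10^(83.4/10) + 10^(78.6/10) = 2.676e+09.
L_total = 10·log₁₀(2.676e+09) = 94.28 dB SPL.

94.3 dB SPL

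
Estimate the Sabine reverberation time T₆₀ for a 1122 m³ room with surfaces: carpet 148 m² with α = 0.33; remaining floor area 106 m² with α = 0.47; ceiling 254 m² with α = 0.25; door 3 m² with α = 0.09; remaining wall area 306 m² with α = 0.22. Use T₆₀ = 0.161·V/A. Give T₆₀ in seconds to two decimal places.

0.79 s

Total absorption A = 148·0.33 + 106·0.47 + 254·0.25 + 3·0.09 + 306·0.22 = 229.75 m² sabins.
T₆₀ = 0.161·V/A = 0.161·1122/229.75 = 0.786 s.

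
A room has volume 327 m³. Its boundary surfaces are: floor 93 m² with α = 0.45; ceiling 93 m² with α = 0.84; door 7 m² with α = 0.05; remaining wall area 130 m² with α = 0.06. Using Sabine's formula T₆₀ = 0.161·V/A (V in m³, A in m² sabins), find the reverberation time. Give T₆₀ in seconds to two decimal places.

A = Σ Sᵢαᵢ = 93·0.45 + 93·0.84 + 7·0.05 + 130·0.06 = 128.12 m².
T₆₀ = 0.161 × 327 / 128.12 = 0.411 s.

0.41 s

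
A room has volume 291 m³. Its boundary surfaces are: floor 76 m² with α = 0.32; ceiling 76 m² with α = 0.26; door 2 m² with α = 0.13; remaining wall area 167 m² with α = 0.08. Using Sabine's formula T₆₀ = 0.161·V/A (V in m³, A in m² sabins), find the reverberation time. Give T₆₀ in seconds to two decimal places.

0.81 s

Summing Sᵢαᵢ: 76·0.32 + 76·0.26 + 2·0.13 + 167·0.08 = 57.70 m².
T₆₀ = 0.161 × 291 / 57.70 = 0.812 s.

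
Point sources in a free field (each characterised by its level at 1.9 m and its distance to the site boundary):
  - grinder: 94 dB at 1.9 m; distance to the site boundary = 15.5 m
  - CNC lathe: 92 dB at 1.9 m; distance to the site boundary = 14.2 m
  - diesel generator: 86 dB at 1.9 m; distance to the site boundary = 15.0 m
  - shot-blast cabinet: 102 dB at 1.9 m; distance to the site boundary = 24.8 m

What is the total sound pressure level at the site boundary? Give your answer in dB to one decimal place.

82.2 dB

Propagate each source to the receiver with L = L_ref − 20·log₁₀(r/r_ref), then add intensities.
grinder: 94 − 20·log₁₀(15.5/1.9) = 94 − 18.23 = 75.77 dB.
CNC lathe: 92 − 20·log₁₀(14.2/1.9) = 92 − 17.47 = 74.53 dB.
diesel generator: 86 − 20·log₁₀(15.0/1.9) = 86 − 17.95 = 68.05 dB.
shot-blast cabinet: 102 − 20·log₁₀(24.8/1.9) = 102 − 22.31 = 79.69 dB.
Σ 10^(L/10) = 1.655e+08 → L_total = 10·log₁₀(1.655e+08) = 82.19 dB.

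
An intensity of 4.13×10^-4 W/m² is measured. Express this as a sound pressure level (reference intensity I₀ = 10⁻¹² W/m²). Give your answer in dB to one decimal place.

L = 10·log₁₀(I/I₀) = 10·log₁₀(4.13×10^-4/10⁻¹²) = 10·log₁₀(4.13×10^8).
L = 10·(0.6160 + 8) = 86.16 dB.

86.2 dB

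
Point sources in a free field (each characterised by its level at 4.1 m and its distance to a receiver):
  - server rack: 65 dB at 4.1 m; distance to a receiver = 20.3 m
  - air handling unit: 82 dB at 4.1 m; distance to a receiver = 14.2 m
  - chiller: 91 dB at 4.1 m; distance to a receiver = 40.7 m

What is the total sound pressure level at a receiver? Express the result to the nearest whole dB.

First find each source's level at the receiver (point-source: −20·log₁₀(r/r_ref)), then combine on an intensity basis.
server rack: 65 − 20·log₁₀(20.3/4.1) = 65 − 13.89 = 51.11 dB.
air handling unit: 82 − 20·log₁₀(14.2/4.1) = 82 − 10.79 = 71.21 dB.
chiller: 91 − 20·log₁₀(40.7/4.1) = 91 − 19.94 = 71.06 dB.
Σ 10^(L/10) = 2.612e+07 → L_total = 10·log₁₀(2.612e+07) = 74.17 dB.

74 dB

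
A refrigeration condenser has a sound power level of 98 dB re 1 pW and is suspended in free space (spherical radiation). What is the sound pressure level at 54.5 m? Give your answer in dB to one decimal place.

Free-field spherical radiation: L_p = L_w − 10·log₁₀(4π·r²), r = 54.5 m.
4π·r² = 3.733e+04 m², 10·log₁₀ of that is 45.720 dB.
L_p = 98 − 45.720 = 52.28 dB.

52.3 dB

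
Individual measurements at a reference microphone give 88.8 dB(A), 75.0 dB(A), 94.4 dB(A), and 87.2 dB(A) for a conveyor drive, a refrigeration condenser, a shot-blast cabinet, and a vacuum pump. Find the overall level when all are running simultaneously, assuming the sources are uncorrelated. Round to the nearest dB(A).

For uncorrelated sources the intensities add, so convert each level to linear form, sum, and take 10·log₁₀ of the total.
Σ 10^(L/10) = 10^(88.8/10) + 10^(75.0/10) + 10^(94.4/10) + 10^(87.2/10) = 4.069e+09.
L_total = 10·log₁₀(4.069e+09) = 96.10 dB(A).

96 dB(A)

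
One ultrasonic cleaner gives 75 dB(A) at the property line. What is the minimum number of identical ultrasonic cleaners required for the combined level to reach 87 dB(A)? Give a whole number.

16

The shortfall is 87 − 75 = 12.0 dB, and N units add 10·log₁₀ N, so need 10·log₁₀ N ≥ 12.0.
N ≥ 10^(12.0/10) = 15.849, so N = 16.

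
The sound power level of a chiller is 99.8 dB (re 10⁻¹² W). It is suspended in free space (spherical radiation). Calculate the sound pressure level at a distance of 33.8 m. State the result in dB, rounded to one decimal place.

58.2 dB

L_p = L_w − 10·log₁₀(4π·r²) with r = 33.8 m.
4π·r² = 1.436e+04 m², 10·log₁₀ of that is 41.570 dB.
L_p = 99.8 − 41.570 = 58.23 dB.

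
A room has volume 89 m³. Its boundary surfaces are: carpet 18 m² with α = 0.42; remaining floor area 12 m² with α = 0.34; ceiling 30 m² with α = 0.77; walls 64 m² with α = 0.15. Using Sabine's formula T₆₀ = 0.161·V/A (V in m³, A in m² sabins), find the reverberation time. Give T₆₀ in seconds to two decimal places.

0.32 s

Total absorption A = 18·0.42 + 12·0.34 + 30·0.77 + 64·0.15 = 44.34 m² sabins.
T₆₀ = 0.161·V/A = 0.161·89/44.34 = 0.323 s.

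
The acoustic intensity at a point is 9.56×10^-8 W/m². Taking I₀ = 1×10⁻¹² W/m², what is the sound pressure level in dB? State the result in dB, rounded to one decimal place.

I/I₀ = 9.56×10^-8/10⁻¹² = 9.56×10^4, and L = 10·log₁₀(I/I₀).
L = 10·(0.9805 + 4) = 49.80 dB.

49.8 dB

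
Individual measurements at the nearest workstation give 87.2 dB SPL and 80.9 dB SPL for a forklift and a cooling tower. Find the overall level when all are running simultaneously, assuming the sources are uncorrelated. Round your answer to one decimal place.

88.1 dB SPL

For uncorrelated sources the intensities add, so convert each level to linear form, sum, and take 10·log₁₀ of the total.
Σ 10^(L/10) = 10^(87.2/10) + 10^(80.9/10) = 6.478e+08.
L_total = 10·log₁₀(6.478e+08) = 88.11 dB SPL.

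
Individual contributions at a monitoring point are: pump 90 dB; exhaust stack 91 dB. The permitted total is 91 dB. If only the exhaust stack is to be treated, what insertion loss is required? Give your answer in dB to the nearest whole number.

7 dB

Fixed contribution from the other source: Σ 10^(L/10) = 10^(90/10) = 1.000e+09 (90.00 dB).
The limit corresponds to 10^(91/10) = 1.259e+09; subtracting the fixed part leaves 2.589e+08 for the exhaust stack, i.e. 84.13 dB.
Required insertion loss = 91 − 84.13 = 6.87 dB.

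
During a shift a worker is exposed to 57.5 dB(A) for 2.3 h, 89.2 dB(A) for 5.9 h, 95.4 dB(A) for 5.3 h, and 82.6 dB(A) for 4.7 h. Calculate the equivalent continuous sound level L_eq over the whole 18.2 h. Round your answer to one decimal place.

The energy average is taken in the linear domain: L_eq = 10·log₁₀[(Σ tᵢ·10^(Lᵢ/10))/T], T = 18.2 h.
Σ tᵢ·10^(Lᵢ/10) = 2.3·10^(57.5/10) + 5.9·10^(89.2/10) + 5.3·10^(95.4/10) + 4.7·10^(82.6/10) = 2.414e+10.
L_eq = 10·log₁₀(2.414e+10/18.2) = 91.23 dB(A).

91.2 dB(A)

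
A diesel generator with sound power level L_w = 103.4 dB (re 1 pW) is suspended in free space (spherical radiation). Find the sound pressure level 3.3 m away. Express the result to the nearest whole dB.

82 dB

Free-field spherical radiation: L_p = L_w − 10·log₁₀(4π·r²), r = 3.3 m.
4π·r² = 136.8 m², 10·log₁₀ of that is 21.362 dB.
L_p = 103.4 − 21.362 = 82.04 dB.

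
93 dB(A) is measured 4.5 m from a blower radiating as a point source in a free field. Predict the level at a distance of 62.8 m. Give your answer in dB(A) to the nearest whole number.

For a point source, L₂ = L₁ − 20·log₁₀(r₂/r₁).
L₂ = 93 − 20·log₁₀(62.8/4.5) = 93 − 22.895 = 70.11 dB(A).

70 dB(A)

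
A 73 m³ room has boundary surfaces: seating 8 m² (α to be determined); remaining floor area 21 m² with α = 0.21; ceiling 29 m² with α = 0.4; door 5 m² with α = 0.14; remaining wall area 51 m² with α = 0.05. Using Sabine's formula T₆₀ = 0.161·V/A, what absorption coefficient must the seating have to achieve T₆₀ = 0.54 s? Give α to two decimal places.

0.31

A = 0.161·V/T₆₀ = 0.161·73/0.54 = 21.76 m² sabins.
Absorption from the other surfaces = 21·0.21 + 29·0.4 + 5·0.14 + 51·0.05 = 19.26 m², so the seating must supply 2.50 m² over 8 m².
α = 2.50/8 = 0.313.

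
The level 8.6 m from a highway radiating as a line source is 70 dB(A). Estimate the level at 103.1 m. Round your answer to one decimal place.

59.2 dB(A)

Cylindrical spreading from a line source gives a 10·log₁₀(r₂/r₁) drop.
L₂ = 70 − 10·log₁₀(103.1/8.6) = 70 − 10.788 = 59.21 dB(A).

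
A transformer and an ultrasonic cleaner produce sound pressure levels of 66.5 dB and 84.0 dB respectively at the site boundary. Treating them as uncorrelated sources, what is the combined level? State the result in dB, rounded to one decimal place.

Incoherent sources combine by intensity addition: L_total = 10·log₁₀(Σ 10^(L_i/10)).
Σ 10^(L/10) = 10^(66.5/10) + 10^(84.0/10) = 2.557e+08.
L_total = 10·log₁₀(2.557e+08) = 84.08 dB.

84.1 dB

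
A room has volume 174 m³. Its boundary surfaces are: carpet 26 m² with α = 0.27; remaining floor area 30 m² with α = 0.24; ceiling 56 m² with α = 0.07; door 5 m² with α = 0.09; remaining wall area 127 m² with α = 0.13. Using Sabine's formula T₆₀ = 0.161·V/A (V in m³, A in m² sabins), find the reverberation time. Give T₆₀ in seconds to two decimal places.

0.80 s

Summing Sᵢαᵢ: 26·0.27 + 30·0.24 + 56·0.07 + 5·0.09 + 127·0.13 = 35.10 m².
T₆₀ = 0.161 × 174 / 35.10 = 0.798 s.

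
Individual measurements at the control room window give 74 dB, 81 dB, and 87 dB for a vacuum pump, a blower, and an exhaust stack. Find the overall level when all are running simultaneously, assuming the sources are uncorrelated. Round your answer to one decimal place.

For uncorrelated sources the intensities add, so convert each level to linear form, sum, and take 10·log₁₀ of the total.
Σ 10^(L/10) = 10^(74/10) + 10^(81/10) + 10^(87/10) = 6.522e+08.
L_total = 10·log₁₀(6.522e+08) = 88.14 dB.

88.1 dB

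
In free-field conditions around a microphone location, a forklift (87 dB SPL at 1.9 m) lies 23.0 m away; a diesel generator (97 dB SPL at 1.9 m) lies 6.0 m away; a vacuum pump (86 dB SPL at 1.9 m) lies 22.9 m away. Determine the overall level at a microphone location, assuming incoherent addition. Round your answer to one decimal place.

Apply inverse-square spreading to bring every level to the receiver, then sum 10^(L/10).
forklift: 87 − 20·log₁₀(23.0/1.9) = 87 − 21.66 = 65.34 dB SPL.
diesel generator: 97 − 20·log₁₀(6.0/1.9) = 97 − 9.99 = 87.01 dB SPL.
vacuum pump: 86 − 20·log₁₀(22.9/1.9) = 86 − 21.62 = 64.38 dB SPL.
Σ 10^(L/10) = 5.087e+08 → L_total = 10·log₁₀(5.087e+08) = 87.06 dB SPL.

87.1 dB SPL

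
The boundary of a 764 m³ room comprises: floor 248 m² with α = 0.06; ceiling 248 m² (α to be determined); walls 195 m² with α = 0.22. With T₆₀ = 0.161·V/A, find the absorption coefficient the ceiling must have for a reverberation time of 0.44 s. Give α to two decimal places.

From T₆₀ = 0.161·V/A, the target T₆₀ = 0.44 s needs A = 0.161·764/0.44 = 279.55 m².
Absorption from the other surfaces = 248·0.06 + 195·0.22 = 57.78 m², so the ceiling must supply 221.77 m² over 248 m².
α = 221.77/248 = 0.894.

0.89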